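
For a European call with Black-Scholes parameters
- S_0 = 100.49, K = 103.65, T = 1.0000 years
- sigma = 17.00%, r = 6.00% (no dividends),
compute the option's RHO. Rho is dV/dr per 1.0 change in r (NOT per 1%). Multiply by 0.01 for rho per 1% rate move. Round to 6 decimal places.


Answer: Rho = 52.144646

Derivation:
d1 = 0.2558140069; d2 = 0.0858140069
phi(d1) = 0.3860999766; exp(-qT) = 1.0000000000; exp(-rT) = 0.9417645336
N(d2) = 0.5341928642
Rho = K*T*exp(-rT)*N(d2) = 103.6500 * 1.0000 * 0.9417645336 * 0.5341928642 = 52.144646


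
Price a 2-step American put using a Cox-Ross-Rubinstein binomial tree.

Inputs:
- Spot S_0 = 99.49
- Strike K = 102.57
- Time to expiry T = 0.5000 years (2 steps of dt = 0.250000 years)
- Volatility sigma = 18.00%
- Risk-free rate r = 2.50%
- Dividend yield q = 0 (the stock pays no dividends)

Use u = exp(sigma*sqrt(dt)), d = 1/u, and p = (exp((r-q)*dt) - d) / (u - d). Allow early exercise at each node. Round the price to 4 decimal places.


dt = T/N = 0.250000
u = exp(sigma*sqrt(dt)) = 1.094174; d = 1/u = 0.913931
p = (exp((r-q)*dt) - d) / (u - d) = 0.512299
Discount per step: exp(-r*dt) = 0.993769
Stock lattice S(k, i) with i counting down-moves:
  k=0: S(0,0) = 99.4900
  k=1: S(1,0) = 108.8594; S(1,1) = 90.9270
  k=2: S(2,0) = 119.1112; S(2,1) = 99.4900; S(2,2) = 83.1010
Terminal payoffs V(N, i) = max(K - S_T, 0):
  V(2,0) = 0.000000; V(2,1) = 3.080000; V(2,2) = 19.468967
Backward induction: V(k, i) = exp(-r*dt) * [p * V(k+1, i) + (1-p) * V(k+1, i+1)]; then take max(V_cont, immediate exercise) for American.
  V(1,0) = exp(-r*dt) * [p*0.000000 + (1-p)*3.080000] = 1.492760; exercise = 0.000000; V(1,0) = max -> 1.492760
  V(1,1) = exp(-r*dt) * [p*3.080000 + (1-p)*19.468967] = 11.003923; exercise = 11.642986; V(1,1) = max -> 11.642986
  V(0,0) = exp(-r*dt) * [p*1.492760 + (1-p)*11.642986] = 6.402890; exercise = 3.080000; V(0,0) = max -> 6.402890

Answer: Price = V(0,0) = 6.4029


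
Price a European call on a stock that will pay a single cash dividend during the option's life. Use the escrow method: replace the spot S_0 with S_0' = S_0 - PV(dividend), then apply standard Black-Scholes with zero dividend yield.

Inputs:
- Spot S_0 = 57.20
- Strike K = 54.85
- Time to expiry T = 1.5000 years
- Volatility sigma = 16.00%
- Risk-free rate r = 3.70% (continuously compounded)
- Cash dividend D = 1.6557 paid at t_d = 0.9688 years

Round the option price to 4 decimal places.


Answer: Price = 6.3092

Derivation:
PV(D) = D * exp(-r * t_d) = 1.6557 * 0.96478925 = 1.59740155
S_0' = S_0 - PV(D) = 57.2000 - 1.59740155 = 55.60259845
d1 = (ln(S_0'/K) + (r + sigma^2/2)*T) / (sigma*sqrt(T)) = 0.45074565
d2 = d1 - sigma*sqrt(T) = 0.25478647
exp(-rT) = 0.94601202
N(d1) = 0.67391356; N(d2) = 0.60055599
C = S_0' * N(d1) - K * exp(-rT) * N(d2) = 55.60259845 * 0.67391356 - 54.8500 * 0.94601202 * 0.60055599 = 6.3092


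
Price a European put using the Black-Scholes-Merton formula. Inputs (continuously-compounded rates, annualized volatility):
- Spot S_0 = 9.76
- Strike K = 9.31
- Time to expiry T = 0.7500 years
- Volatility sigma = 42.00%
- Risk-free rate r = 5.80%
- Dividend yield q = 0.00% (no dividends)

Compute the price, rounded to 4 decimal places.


d1 = (ln(S/K) + (r - q + 0.5*sigma^2) * T) / (sigma * sqrt(T)) = 0.43123476
d2 = d1 - sigma * sqrt(T) = 0.06750409
exp(-rT) = 0.95743255; exp(-qT) = 1.00000000
P = K * exp(-rT) * N(-d2) - S_0 * exp(-qT) * N(-d1)
N(-d1) = 0.33314884; N(-d2) = 0.47309020
P = 9.3100 * 0.95743255 * 0.47309020 - 9.7600 * 1.00000000 * 0.33314884 = 0.9655

Answer: Price = 0.9655


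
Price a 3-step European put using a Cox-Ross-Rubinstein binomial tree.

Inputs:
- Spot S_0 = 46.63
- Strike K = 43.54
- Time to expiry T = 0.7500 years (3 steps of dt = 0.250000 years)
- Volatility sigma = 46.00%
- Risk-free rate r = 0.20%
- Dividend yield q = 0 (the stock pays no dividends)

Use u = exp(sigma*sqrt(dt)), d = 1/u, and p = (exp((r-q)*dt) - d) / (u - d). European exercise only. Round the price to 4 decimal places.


dt = T/N = 0.250000
u = exp(sigma*sqrt(dt)) = 1.258600; d = 1/u = 0.794534
p = (exp((r-q)*dt) - d) / (u - d) = 0.443830
Discount per step: exp(-r*dt) = 0.999500
Stock lattice S(k, i) with i counting down-moves:
  k=0: S(0,0) = 46.6300
  k=1: S(1,0) = 58.6885; S(1,1) = 37.0491
  k=2: S(2,0) = 73.8654; S(2,1) = 46.6300; S(2,2) = 29.4368
  k=3: S(3,0) = 92.9670; S(3,1) = 58.6885; S(3,2) = 37.0491; S(3,3) = 23.3885
Terminal payoffs V(N, i) = max(K - S_T, 0):
  V(3,0) = 0.000000; V(3,1) = 0.000000; V(3,2) = 6.490898; V(3,3) = 20.151508
Backward induction: V(k, i) = exp(-r*dt) * [p * V(k+1, i) + (1-p) * V(k+1, i+1)].
  V(2,0) = exp(-r*dt) * [p*0.000000 + (1-p)*0.000000] = 0.000000
  V(2,1) = exp(-r*dt) * [p*0.000000 + (1-p)*6.490898] = 3.608239
  V(2,2) = exp(-r*dt) * [p*6.490898 + (1-p)*20.151508] = 14.081479
  V(1,0) = exp(-r*dt) * [p*0.000000 + (1-p)*3.608239] = 2.005792
  V(1,1) = exp(-r*dt) * [p*3.608239 + (1-p)*14.081479] = 9.428427
  V(0,0) = exp(-r*dt) * [p*2.005792 + (1-p)*9.428427] = 6.130974

Answer: Price = V(0,0) = 6.1310


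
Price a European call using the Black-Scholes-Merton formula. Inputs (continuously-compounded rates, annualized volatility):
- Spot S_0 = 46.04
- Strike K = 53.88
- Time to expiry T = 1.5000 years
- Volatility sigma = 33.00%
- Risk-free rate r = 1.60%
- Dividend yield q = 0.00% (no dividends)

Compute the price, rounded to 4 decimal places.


Answer: Price = 5.0364

Derivation:
d1 = (ln(S/K) + (r - q + 0.5*sigma^2) * T) / (sigma * sqrt(T)) = -0.12760547
d2 = d1 - sigma * sqrt(T) = -0.53177128
exp(-rT) = 0.97628571; exp(-qT) = 1.00000000
C = S_0 * exp(-qT) * N(d1) - K * exp(-rT) * N(d2)
N(d1) = 0.44923060; N(d2) = 0.29744221
C = 46.0400 * 1.00000000 * 0.44923060 - 53.8800 * 0.97628571 * 0.29744221 = 5.0364


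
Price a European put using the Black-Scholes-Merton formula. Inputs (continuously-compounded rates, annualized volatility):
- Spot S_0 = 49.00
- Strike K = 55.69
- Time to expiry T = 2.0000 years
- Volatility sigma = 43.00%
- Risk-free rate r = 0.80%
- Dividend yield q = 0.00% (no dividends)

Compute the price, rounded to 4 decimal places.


d1 = (ln(S/K) + (r - q + 0.5*sigma^2) * T) / (sigma * sqrt(T)) = 0.11991166
d2 = d1 - sigma * sqrt(T) = -0.48820017
exp(-rT) = 0.98412732; exp(-qT) = 1.00000000
P = K * exp(-rT) * N(-d2) - S_0 * exp(-qT) * N(-d1)
N(-d1) = 0.45227656; N(-d2) = 0.68729597
P = 55.6900 * 0.98412732 * 0.68729597 - 49.0000 * 1.00000000 * 0.45227656 = 15.5064

Answer: Price = 15.5064


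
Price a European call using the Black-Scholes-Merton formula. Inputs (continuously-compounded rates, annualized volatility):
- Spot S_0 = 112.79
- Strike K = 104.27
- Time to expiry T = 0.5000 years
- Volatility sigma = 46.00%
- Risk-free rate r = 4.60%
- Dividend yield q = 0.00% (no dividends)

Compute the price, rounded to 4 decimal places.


Answer: Price = 19.9774

Derivation:
d1 = (ln(S/K) + (r - q + 0.5*sigma^2) * T) / (sigma * sqrt(T)) = 0.47481911
d2 = d1 - sigma * sqrt(T) = 0.14954999
exp(-rT) = 0.97726248; exp(-qT) = 1.00000000
C = S_0 * exp(-qT) * N(d1) - K * exp(-rT) * N(d2)
N(d1) = 0.68254204; N(d2) = 0.55944017
C = 112.7900 * 1.00000000 * 0.68254204 - 104.2700 * 0.97726248 * 0.55944017 = 19.9774


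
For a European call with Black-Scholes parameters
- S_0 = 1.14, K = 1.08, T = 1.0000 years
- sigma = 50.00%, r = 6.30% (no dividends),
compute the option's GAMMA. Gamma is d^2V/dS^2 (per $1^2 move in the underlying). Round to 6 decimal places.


d1 = 0.4841344425; d2 = -0.0158655575
phi(d1) = 0.3548246297; exp(-qT) = 1.0000000000; exp(-rT) = 0.9389434737
Gamma = exp(-qT) * phi(d1) / (S * sigma * sqrt(T)) = 1.0000000000 * 0.3548246297 / (1.1400 * 0.5000 * 1.0000000000) = 0.622499

Answer: Gamma = 0.622499


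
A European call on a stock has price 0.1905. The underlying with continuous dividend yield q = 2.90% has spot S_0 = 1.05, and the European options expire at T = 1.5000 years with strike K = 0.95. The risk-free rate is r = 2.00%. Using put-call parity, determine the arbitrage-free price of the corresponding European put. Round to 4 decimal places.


Answer: Put price = 0.1071

Derivation:
Put-call parity: C - P = S_0 * exp(-qT) - K * exp(-rT).
S_0 * exp(-qT) = 1.0500 * 0.95743255 = 1.00530418
K * exp(-rT) = 0.9500 * 0.97044553 = 0.92192326
P = C - S*exp(-qT) + K*exp(-rT)
P = 0.1905 - 1.00530418 + 0.92192326 = 0.1071


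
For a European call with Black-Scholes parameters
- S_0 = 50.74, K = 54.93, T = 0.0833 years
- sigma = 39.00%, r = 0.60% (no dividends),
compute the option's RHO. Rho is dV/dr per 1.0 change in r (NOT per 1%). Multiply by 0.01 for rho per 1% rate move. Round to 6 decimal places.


d1 = -0.6441881966; d2 = -0.7567489802
phi(d1) = 0.3241892757; exp(-qT) = 1.0000000000; exp(-rT) = 0.9995003249
N(d2) = 0.2246001322
Rho = K*T*exp(-rT)*N(d2) = 54.9300 * 0.0833 * 0.9995003249 * 0.2246001322 = 1.027182

Answer: Rho = 1.027182


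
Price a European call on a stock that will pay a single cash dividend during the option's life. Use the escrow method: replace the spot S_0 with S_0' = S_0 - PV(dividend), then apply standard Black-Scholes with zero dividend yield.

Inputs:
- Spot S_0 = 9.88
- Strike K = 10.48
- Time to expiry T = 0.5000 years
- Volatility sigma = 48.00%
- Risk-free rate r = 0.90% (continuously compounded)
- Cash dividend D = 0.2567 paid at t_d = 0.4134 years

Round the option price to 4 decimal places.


Answer: Price = 0.9847

Derivation:
PV(D) = D * exp(-r * t_d) = 0.2567 * 0.99628631 = 0.25574670
S_0' = S_0 - PV(D) = 9.8800 - 0.25574670 = 9.62425330
d1 = (ln(S_0'/K) + (r + sigma^2/2)*T) / (sigma*sqrt(T)) = -0.06800712
d2 = d1 - sigma*sqrt(T) = -0.40741837
exp(-rT) = 0.99551011
N(d1) = 0.47288998; N(d2) = 0.34185037
C = S_0' * N(d1) - K * exp(-rT) * N(d2) = 9.62425330 * 0.47288998 - 10.4800 * 0.99551011 * 0.34185037 = 0.9847


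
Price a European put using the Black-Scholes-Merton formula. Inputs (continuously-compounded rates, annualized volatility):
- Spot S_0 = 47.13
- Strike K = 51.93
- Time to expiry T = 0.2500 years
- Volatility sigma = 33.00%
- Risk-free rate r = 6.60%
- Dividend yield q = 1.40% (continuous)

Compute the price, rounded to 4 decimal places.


d1 = (ln(S/K) + (r - q + 0.5*sigma^2) * T) / (sigma * sqrt(T)) = -0.42651162
d2 = d1 - sigma * sqrt(T) = -0.59151162
exp(-rT) = 0.98363538; exp(-qT) = 0.99650612
P = K * exp(-rT) * N(-d2) - S_0 * exp(-qT) * N(-d1)
N(-d1) = 0.66513246; N(-d2) = 0.72291116
P = 51.9300 * 0.98363538 * 0.72291116 - 47.1300 * 0.99650612 * 0.66513246 = 5.6883

Answer: Price = 5.6883


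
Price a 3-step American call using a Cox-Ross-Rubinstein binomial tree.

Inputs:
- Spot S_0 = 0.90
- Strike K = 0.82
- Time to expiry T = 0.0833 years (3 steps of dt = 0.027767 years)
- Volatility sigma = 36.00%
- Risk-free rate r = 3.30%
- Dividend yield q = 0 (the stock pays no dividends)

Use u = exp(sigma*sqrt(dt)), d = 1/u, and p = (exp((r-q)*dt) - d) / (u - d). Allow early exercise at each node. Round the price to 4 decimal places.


Answer: Price = V(0,0) = 0.0911

Derivation:
dt = T/N = 0.027767
u = exp(sigma*sqrt(dt)) = 1.061824; d = 1/u = 0.941776
p = (exp((r-q)*dt) - d) / (u - d) = 0.492644
Discount per step: exp(-r*dt) = 0.999084
Stock lattice S(k, i) with i counting down-moves:
  k=0: S(0,0) = 0.9000
  k=1: S(1,0) = 0.9556; S(1,1) = 0.8476
  k=2: S(2,0) = 1.0147; S(2,1) = 0.9000; S(2,2) = 0.7982
  k=3: S(3,0) = 1.0775; S(3,1) = 0.9556; S(3,2) = 0.8476; S(3,3) = 0.7518
Terminal payoffs V(N, i) = max(S_T - K, 0):
  V(3,0) = 0.257457; V(3,1) = 0.135641; V(3,2) = 0.027598; V(3,3) = 0.000000
Backward induction: V(k, i) = exp(-r*dt) * [p * V(k+1, i) + (1-p) * V(k+1, i+1)]; then take max(V_cont, immediate exercise) for American.
  V(2,0) = exp(-r*dt) * [p*0.257457 + (1-p)*0.135641] = 0.195474; exercise = 0.194723; V(2,0) = max -> 0.195474
  V(2,1) = exp(-r*dt) * [p*0.135641 + (1-p)*0.027598] = 0.080751; exercise = 0.080000; V(2,1) = max -> 0.080751
  V(2,2) = exp(-r*dt) * [p*0.027598 + (1-p)*0.000000] = 0.013584; exercise = 0.000000; V(2,2) = max -> 0.013584
  V(1,0) = exp(-r*dt) * [p*0.195474 + (1-p)*0.080751] = 0.137143; exercise = 0.135641; V(1,0) = max -> 0.137143
  V(1,1) = exp(-r*dt) * [p*0.080751 + (1-p)*0.013584] = 0.046630; exercise = 0.027598; V(1,1) = max -> 0.046630
  V(0,0) = exp(-r*dt) * [p*0.137143 + (1-p)*0.046630] = 0.091137; exercise = 0.080000; V(0,0) = max -> 0.091137


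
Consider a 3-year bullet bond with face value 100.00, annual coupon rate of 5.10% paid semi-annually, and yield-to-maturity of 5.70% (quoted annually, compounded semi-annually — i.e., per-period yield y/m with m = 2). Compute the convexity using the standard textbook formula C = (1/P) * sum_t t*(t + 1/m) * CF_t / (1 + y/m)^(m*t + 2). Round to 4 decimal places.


Answer: Convexity = 9.1261

Derivation:
Coupon per period c = face * coupon_rate / m = 2.550000
Periods per year m = 2; per-period yield y/m = 0.028500
Number of cashflows N = 6
Cashflows (t years, CF_t, discount factor 1/(1+y/m)^(m*t), PV):
  t = 0.5000: CF_t = 2.550000, DF = 0.972290, PV = 2.479339
  t = 1.0000: CF_t = 2.550000, DF = 0.945347, PV = 2.410636
  t = 1.5000: CF_t = 2.550000, DF = 0.919152, PV = 2.343836
  t = 2.0000: CF_t = 2.550000, DF = 0.893682, PV = 2.278888
  t = 2.5000: CF_t = 2.550000, DF = 0.868917, PV = 2.215740
  t = 3.0000: CF_t = 102.550000, DF = 0.844840, PV = 86.638293
Price P = sum_t PV_t = 98.366732
Convexity numerator sum_t t*(t + 1/m) * CF_t / (1+y/m)^(m*t + 2):
  t = 0.5000: term = 1.171918
  t = 1.0000: term = 3.418332
  t = 1.5000: term = 6.647219
  t = 2.0000: term = 10.771704
  t = 2.5000: term = 15.709826
  t = 3.0000: term = 859.984444
Convexity = (1/P) * sum = 897.703443 / 98.366732 = 9.126088


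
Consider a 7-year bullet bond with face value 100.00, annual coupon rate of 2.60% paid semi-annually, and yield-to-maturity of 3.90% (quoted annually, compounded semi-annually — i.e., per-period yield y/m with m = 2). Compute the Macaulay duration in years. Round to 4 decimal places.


Coupon per period c = face * coupon_rate / m = 1.300000
Periods per year m = 2; per-period yield y/m = 0.019500
Number of cashflows N = 14
Cashflows (t years, CF_t, discount factor 1/(1+y/m)^(m*t), PV):
  t = 0.5000: CF_t = 1.300000, DF = 0.980873, PV = 1.275135
  t = 1.0000: CF_t = 1.300000, DF = 0.962112, PV = 1.250745
  t = 1.5000: CF_t = 1.300000, DF = 0.943709, PV = 1.226822
  t = 2.0000: CF_t = 1.300000, DF = 0.925659, PV = 1.203357
  t = 2.5000: CF_t = 1.300000, DF = 0.907954, PV = 1.180340
  t = 3.0000: CF_t = 1.300000, DF = 0.890588, PV = 1.157764
  t = 3.5000: CF_t = 1.300000, DF = 0.873553, PV = 1.135619
  t = 4.0000: CF_t = 1.300000, DF = 0.856845, PV = 1.113898
  t = 4.5000: CF_t = 1.300000, DF = 0.840456, PV = 1.092593
  t = 5.0000: CF_t = 1.300000, DF = 0.824380, PV = 1.071695
  t = 5.5000: CF_t = 1.300000, DF = 0.808613, PV = 1.051196
  t = 6.0000: CF_t = 1.300000, DF = 0.793146, PV = 1.031090
  t = 6.5000: CF_t = 1.300000, DF = 0.777976, PV = 1.011368
  t = 7.0000: CF_t = 101.300000, DF = 0.763095, PV = 77.301554
Price P = sum_t PV_t = 92.103177
Macaulay numerator sum_t t * PV_t:
  t * PV_t at t = 0.5000: 0.637567
  t * PV_t at t = 1.0000: 1.250745
  t * PV_t at t = 1.5000: 1.840233
  t * PV_t at t = 2.0000: 2.406714
  t * PV_t at t = 2.5000: 2.950851
  t * PV_t at t = 3.0000: 3.473291
  t * PV_t at t = 3.5000: 3.974667
  t * PV_t at t = 4.0000: 4.455593
  t * PV_t at t = 4.5000: 4.916667
  t * PV_t at t = 5.0000: 5.358473
  t * PV_t at t = 5.5000: 5.781580
  t * PV_t at t = 6.0000: 6.186540
  t * PV_t at t = 6.5000: 6.573894
  t * PV_t at t = 7.0000: 541.110877
Macaulay duration D = (sum_t t * PV_t) / P = 590.917693 / 92.103177 = 6.415823

Answer: Macaulay duration = 6.4158 years


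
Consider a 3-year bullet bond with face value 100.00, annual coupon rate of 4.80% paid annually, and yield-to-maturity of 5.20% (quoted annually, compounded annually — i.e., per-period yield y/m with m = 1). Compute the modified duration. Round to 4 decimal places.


Coupon per period c = face * coupon_rate / m = 4.800000
Periods per year m = 1; per-period yield y/m = 0.052000
Number of cashflows N = 3
Cashflows (t years, CF_t, discount factor 1/(1+y/m)^(m*t), PV):
  t = 1.0000: CF_t = 4.800000, DF = 0.950570, PV = 4.562738
  t = 2.0000: CF_t = 4.800000, DF = 0.903584, PV = 4.337203
  t = 3.0000: CF_t = 104.800000, DF = 0.858920, PV = 90.014829
Price P = sum_t PV_t = 98.914770
First compute Macaulay numerator sum_t t * PV_t:
  t * PV_t at t = 1.0000: 4.562738
  t * PV_t at t = 2.0000: 8.674406
  t * PV_t at t = 3.0000: 270.044488
Macaulay duration D = 283.281632 / 98.914770 = 2.863896
Modified duration = D / (1 + y/m) = 2.863896 / (1 + 0.052000) = 2.722335

Answer: Modified duration = 2.7223


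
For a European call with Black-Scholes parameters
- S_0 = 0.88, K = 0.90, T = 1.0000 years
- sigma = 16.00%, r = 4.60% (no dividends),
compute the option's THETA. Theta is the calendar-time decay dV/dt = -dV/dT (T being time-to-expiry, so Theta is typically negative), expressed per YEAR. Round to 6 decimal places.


Answer: Theta = -0.048197

Derivation:
d1 = 0.2270446509; d2 = 0.0670446509
phi(d1) = 0.3887910719; exp(-qT) = 1.0000000000; exp(-rT) = 0.9550419622
Theta = -S*exp(-qT)*phi(d1)*sigma/(2*sqrt(T)) - r*K*exp(-rT)*N(d2) + q*S*exp(-qT)*N(d1)
N(d1) = 0.5898054889; N(d2) = 0.5267269216; sqrt(T) = 1.0000000000
Term 1 = -0.8800 * 1.0000000000 * 0.3887910719 * 0.1600 / (2 * 1.0000000000) = -0.0273708915
Term 2 = -0.0460 * 0.9000 * 0.9550419622 * 0.5267269216 = -0.0208261173
Term 3 = 0 (no dividend yield, q = 0)
Theta = -0.0273708915 + (-0.0208261173) + (0.0000000000) = -0.048197


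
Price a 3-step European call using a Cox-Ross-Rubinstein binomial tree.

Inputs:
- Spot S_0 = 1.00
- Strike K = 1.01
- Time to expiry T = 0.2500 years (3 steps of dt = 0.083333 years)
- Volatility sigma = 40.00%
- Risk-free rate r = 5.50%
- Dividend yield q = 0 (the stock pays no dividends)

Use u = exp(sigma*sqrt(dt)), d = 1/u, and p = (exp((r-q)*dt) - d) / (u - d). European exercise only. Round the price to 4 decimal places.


dt = T/N = 0.083333
u = exp(sigma*sqrt(dt)) = 1.122401; d = 1/u = 0.890947
p = (exp((r-q)*dt) - d) / (u - d) = 0.491012
Discount per step: exp(-r*dt) = 0.995427
Stock lattice S(k, i) with i counting down-moves:
  k=0: S(0,0) = 1.0000
  k=1: S(1,0) = 1.1224; S(1,1) = 0.8909
  k=2: S(2,0) = 1.2598; S(2,1) = 1.0000; S(2,2) = 0.7938
  k=3: S(3,0) = 1.4140; S(3,1) = 1.1224; S(3,2) = 0.8909; S(3,3) = 0.7072
Terminal payoffs V(N, i) = max(S_T - K, 0):
  V(3,0) = 0.403982; V(3,1) = 0.112401; V(3,2) = 0.000000; V(3,3) = 0.000000
Backward induction: V(k, i) = exp(-r*dt) * [p * V(k+1, i) + (1-p) * V(k+1, i+1)].
  V(2,0) = exp(-r*dt) * [p*0.403982 + (1-p)*0.112401] = 0.254402
  V(2,1) = exp(-r*dt) * [p*0.112401 + (1-p)*0.000000] = 0.054938
  V(2,2) = exp(-r*dt) * [p*0.000000 + (1-p)*0.000000] = 0.000000
  V(1,0) = exp(-r*dt) * [p*0.254402 + (1-p)*0.054938] = 0.152178
  V(1,1) = exp(-r*dt) * [p*0.054938 + (1-p)*0.000000] = 0.026852
  V(0,0) = exp(-r*dt) * [p*0.152178 + (1-p)*0.026852] = 0.087984

Answer: Price = V(0,0) = 0.0880


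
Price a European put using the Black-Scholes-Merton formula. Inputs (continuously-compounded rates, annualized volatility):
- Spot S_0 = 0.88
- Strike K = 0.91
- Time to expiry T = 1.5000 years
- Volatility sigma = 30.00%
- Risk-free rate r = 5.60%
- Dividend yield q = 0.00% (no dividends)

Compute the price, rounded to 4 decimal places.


d1 = (ln(S/K) + (r - q + 0.5*sigma^2) * T) / (sigma * sqrt(T)) = 0.32109356
d2 = d1 - sigma * sqrt(T) = -0.04632990
exp(-rT) = 0.91943126; exp(-qT) = 1.00000000
P = K * exp(-rT) * N(-d2) - S_0 * exp(-qT) * N(-d1)
N(-d1) = 0.37406974; N(-d2) = 0.51847635
P = 0.9100 * 0.91943126 * 0.51847635 - 0.8800 * 1.00000000 * 0.37406974 = 0.1046

Answer: Price = 0.1046


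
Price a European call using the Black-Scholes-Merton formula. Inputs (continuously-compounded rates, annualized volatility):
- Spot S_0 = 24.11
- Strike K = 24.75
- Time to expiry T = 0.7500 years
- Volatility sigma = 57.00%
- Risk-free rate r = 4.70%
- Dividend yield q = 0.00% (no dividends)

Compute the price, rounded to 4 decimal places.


Answer: Price = 4.7885

Derivation:
d1 = (ln(S/K) + (r - q + 0.5*sigma^2) * T) / (sigma * sqrt(T)) = 0.26515308
d2 = d1 - sigma * sqrt(T) = -0.22848140
exp(-rT) = 0.96536405; exp(-qT) = 1.00000000
C = S_0 * exp(-qT) * N(d1) - K * exp(-rT) * N(d2)
N(d1) = 0.60455423; N(d2) = 0.40963601
C = 24.1100 * 1.00000000 * 0.60455423 - 24.7500 * 0.96536405 * 0.40963601 = 4.7885


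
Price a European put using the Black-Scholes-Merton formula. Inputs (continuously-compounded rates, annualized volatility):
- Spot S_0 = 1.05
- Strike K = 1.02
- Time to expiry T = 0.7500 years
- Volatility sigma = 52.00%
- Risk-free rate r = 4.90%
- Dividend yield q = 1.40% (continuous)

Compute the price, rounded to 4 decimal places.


d1 = (ln(S/K) + (r - q + 0.5*sigma^2) * T) / (sigma * sqrt(T)) = 0.34782586
d2 = d1 - sigma * sqrt(T) = -0.10250735
exp(-rT) = 0.96391708; exp(-qT) = 0.98955493
P = K * exp(-rT) * N(-d2) - S_0 * exp(-qT) * N(-d1)
N(-d1) = 0.36398548; N(-d2) = 0.54082301
P = 1.0200 * 0.96391708 * 0.54082301 - 1.0500 * 0.98955493 * 0.36398548 = 0.1535

Answer: Price = 0.1535


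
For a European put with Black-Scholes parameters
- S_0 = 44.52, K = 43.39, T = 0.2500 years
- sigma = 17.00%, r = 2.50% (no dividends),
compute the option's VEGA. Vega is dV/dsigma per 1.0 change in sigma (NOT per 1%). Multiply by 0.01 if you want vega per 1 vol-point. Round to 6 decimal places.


Answer: Vega = 8.135881

Derivation:
d1 = 0.4184944306; d2 = 0.3334944306
phi(d1) = 0.3654933013; exp(-qT) = 1.0000000000; exp(-rT) = 0.9937694906
Vega = S * exp(-qT) * phi(d1) * sqrt(T) = 44.5200 * 1.0000000000 * 0.3654933013 * 0.5000000000 = 8.135881


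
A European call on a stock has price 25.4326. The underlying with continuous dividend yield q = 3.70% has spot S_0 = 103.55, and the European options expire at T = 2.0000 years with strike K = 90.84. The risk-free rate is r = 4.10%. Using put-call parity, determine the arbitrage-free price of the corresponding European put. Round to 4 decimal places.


Put-call parity: C - P = S_0 * exp(-qT) - K * exp(-rT).
S_0 * exp(-qT) = 103.5500 * 0.92867169 = 96.16395390
K * exp(-rT) = 90.8400 * 0.92127196 = 83.68834473
P = C - S*exp(-qT) + K*exp(-rT)
P = 25.4326 - 96.16395390 + 83.68834473 = 12.9570

Answer: Put price = 12.9570


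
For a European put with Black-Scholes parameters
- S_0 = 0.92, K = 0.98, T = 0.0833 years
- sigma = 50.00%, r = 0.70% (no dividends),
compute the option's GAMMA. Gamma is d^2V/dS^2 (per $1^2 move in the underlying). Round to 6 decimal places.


Answer: Gamma = 2.814721

Derivation:
d1 = -0.3616088479; d2 = -0.5059175448
phi(d1) = 0.3736936209; exp(-qT) = 1.0000000000; exp(-rT) = 0.9994170700
Gamma = exp(-qT) * phi(d1) / (S * sigma * sqrt(T)) = 1.0000000000 * 0.3736936209 / (0.9200 * 0.5000 * 0.2886173938) = 2.814721


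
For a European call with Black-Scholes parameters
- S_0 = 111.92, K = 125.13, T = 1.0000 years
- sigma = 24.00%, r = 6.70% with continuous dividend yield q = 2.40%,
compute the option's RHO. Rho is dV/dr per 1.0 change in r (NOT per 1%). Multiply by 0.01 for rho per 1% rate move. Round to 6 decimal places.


d1 = -0.1657036105; d2 = -0.4057036105
phi(d1) = 0.3935026894; exp(-qT) = 0.9762857098; exp(-rT) = 0.9351952013
N(d2) = 0.3424801946
Rho = K*T*exp(-rT)*N(d2) = 125.1300 * 1.0000 * 0.9351952013 * 0.3424801946 = 40.077366

Answer: Rho = 40.077366


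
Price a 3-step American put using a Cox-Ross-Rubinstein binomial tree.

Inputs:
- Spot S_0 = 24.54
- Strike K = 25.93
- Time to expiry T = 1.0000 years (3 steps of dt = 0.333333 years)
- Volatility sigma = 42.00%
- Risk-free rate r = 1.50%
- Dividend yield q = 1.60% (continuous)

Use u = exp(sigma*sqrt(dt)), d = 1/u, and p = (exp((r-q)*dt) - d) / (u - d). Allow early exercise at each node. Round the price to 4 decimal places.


dt = T/N = 0.333333
u = exp(sigma*sqrt(dt)) = 1.274415; d = 1/u = 0.784674
p = (exp((r-q)*dt) - d) / (u - d) = 0.438993
Discount per step: exp(-r*dt) = 0.995012
Stock lattice S(k, i) with i counting down-moves:
  k=0: S(0,0) = 24.5400
  k=1: S(1,0) = 31.2741; S(1,1) = 19.2559
  k=2: S(2,0) = 39.8562; S(2,1) = 24.5400; S(2,2) = 15.1096
  k=3: S(3,0) = 50.7934; S(3,1) = 31.2741; S(3,2) = 19.2559; S(3,3) = 11.8561
Terminal payoffs V(N, i) = max(K - S_T, 0):
  V(3,0) = 0.000000; V(3,1) = 0.000000; V(3,2) = 6.674103; V(3,3) = 14.073893
Backward induction: V(k, i) = exp(-r*dt) * [p * V(k+1, i) + (1-p) * V(k+1, i+1)]; then take max(V_cont, immediate exercise) for American.
  V(2,0) = exp(-r*dt) * [p*0.000000 + (1-p)*0.000000] = 0.000000; exercise = 0.000000; V(2,0) = max -> 0.000000
  V(2,1) = exp(-r*dt) * [p*0.000000 + (1-p)*6.674103] = 3.725544; exercise = 1.390000; V(2,1) = max -> 3.725544
  V(2,2) = exp(-r*dt) * [p*6.674103 + (1-p)*14.073893] = 10.771445; exercise = 10.820401; V(2,2) = max -> 10.820401
  V(1,0) = exp(-r*dt) * [p*0.000000 + (1-p)*3.725544] = 2.079632; exercise = 0.000000; V(1,0) = max -> 2.079632
  V(1,1) = exp(-r*dt) * [p*3.725544 + (1-p)*10.820401] = 7.667376; exercise = 6.674103; V(1,1) = max -> 7.667376
  V(0,0) = exp(-r*dt) * [p*2.079632 + (1-p)*7.667376] = 5.188388; exercise = 1.390000; V(0,0) = max -> 5.188388

Answer: Price = V(0,0) = 5.1884


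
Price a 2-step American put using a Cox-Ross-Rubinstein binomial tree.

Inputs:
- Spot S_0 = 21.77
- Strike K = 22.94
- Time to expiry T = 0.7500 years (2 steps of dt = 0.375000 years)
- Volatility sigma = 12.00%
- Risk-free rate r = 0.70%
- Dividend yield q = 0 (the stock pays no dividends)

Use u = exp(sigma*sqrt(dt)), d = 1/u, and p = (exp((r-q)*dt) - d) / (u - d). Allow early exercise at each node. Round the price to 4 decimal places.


dt = T/N = 0.375000
u = exp(sigma*sqrt(dt)) = 1.076252; d = 1/u = 0.929150
p = (exp((r-q)*dt) - d) / (u - d) = 0.499505
Discount per step: exp(-r*dt) = 0.997378
Stock lattice S(k, i) with i counting down-moves:
  k=0: S(0,0) = 21.7700
  k=1: S(1,0) = 23.4300; S(1,1) = 20.2276
  k=2: S(2,0) = 25.2166; S(2,1) = 21.7700; S(2,2) = 18.7945
Terminal payoffs V(N, i) = max(K - S_T, 0):
  V(2,0) = 0.000000; V(2,1) = 1.170000; V(2,2) = 4.145515
Backward induction: V(k, i) = exp(-r*dt) * [p * V(k+1, i) + (1-p) * V(k+1, i+1)]; then take max(V_cont, immediate exercise) for American.
  V(1,0) = exp(-r*dt) * [p*0.000000 + (1-p)*1.170000] = 0.584044; exercise = 0.000000; V(1,0) = max -> 0.584044
  V(1,1) = exp(-r*dt) * [p*1.170000 + (1-p)*4.145515] = 2.652258; exercise = 2.712396; V(1,1) = max -> 2.712396
  V(0,0) = exp(-r*dt) * [p*0.584044 + (1-p)*2.712396] = 1.644949; exercise = 1.170000; V(0,0) = max -> 1.644949

Answer: Price = V(0,0) = 1.6449


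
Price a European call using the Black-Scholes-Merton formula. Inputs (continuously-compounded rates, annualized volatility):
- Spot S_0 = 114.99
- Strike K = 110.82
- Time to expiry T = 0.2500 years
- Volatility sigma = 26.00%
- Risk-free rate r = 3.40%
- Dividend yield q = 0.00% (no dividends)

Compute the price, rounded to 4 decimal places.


Answer: Price = 8.7329

Derivation:
d1 = (ln(S/K) + (r - q + 0.5*sigma^2) * T) / (sigma * sqrt(T)) = 0.41452234
d2 = d1 - sigma * sqrt(T) = 0.28452234
exp(-rT) = 0.99153602; exp(-qT) = 1.00000000
C = S_0 * exp(-qT) * N(d1) - K * exp(-rT) * N(d2)
N(d1) = 0.66075420; N(d2) = 0.61199494
C = 114.9900 * 1.00000000 * 0.66075420 - 110.8200 * 0.99153602 * 0.61199494 = 8.7329


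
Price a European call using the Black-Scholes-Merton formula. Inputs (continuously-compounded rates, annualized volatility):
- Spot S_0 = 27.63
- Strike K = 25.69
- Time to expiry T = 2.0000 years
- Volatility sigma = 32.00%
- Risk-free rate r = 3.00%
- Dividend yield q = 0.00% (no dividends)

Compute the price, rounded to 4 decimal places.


Answer: Price = 6.5512

Derivation:
d1 = (ln(S/K) + (r - q + 0.5*sigma^2) * T) / (sigma * sqrt(T)) = 0.51972421
d2 = d1 - sigma * sqrt(T) = 0.06717587
exp(-rT) = 0.94176453; exp(-qT) = 1.00000000
C = S_0 * exp(-qT) * N(d1) - K * exp(-rT) * N(d2)
N(d1) = 0.69837209; N(d2) = 0.52677915
C = 27.6300 * 1.00000000 * 0.69837209 - 25.6900 * 0.94176453 * 0.52677915 = 6.5512


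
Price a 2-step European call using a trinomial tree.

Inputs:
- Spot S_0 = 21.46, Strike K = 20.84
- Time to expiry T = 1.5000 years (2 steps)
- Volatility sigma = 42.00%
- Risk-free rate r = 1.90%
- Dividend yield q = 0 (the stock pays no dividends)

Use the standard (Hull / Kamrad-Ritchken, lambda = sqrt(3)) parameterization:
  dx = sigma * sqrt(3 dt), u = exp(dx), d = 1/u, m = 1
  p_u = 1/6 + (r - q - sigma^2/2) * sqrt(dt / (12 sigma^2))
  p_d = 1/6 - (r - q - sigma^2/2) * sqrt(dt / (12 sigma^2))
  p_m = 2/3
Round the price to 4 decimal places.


Answer: Price = V(0,0) = 4.3012

Derivation:
dt = T/N = 0.750000; dx = sigma*sqrt(3*dt) = 0.630000
u = exp(dx) = 1.877611; d = 1/u = 0.532592
p_u = 0.125476, p_m = 0.666667, p_d = 0.207857
Discount per step: exp(-r*dt) = 0.985851
Stock lattice S(k, j) with j the centered position index:
  k=0: S(0,+0) = 21.4600
  k=1: S(1,-1) = 11.4294; S(1,+0) = 21.4600; S(1,+1) = 40.2935
  k=2: S(2,-2) = 6.0872; S(2,-1) = 11.4294; S(2,+0) = 21.4600; S(2,+1) = 40.2935; S(2,+2) = 75.6555
Terminal payoffs V(N, j) = max(S_T - K, 0):
  V(2,-2) = 0.000000; V(2,-1) = 0.000000; V(2,+0) = 0.620000; V(2,+1) = 19.453523; V(2,+2) = 54.815545
Backward induction: V(k, j) = exp(-r*dt) * [p_u * V(k+1, j+1) + p_m * V(k+1, j) + p_d * V(k+1, j-1)]
  V(1,-1) = exp(-r*dt) * [p_u*0.620000 + p_m*0.000000 + p_d*0.000000] = 0.076695
  V(1,+0) = exp(-r*dt) * [p_u*19.453523 + p_m*0.620000 + p_d*0.000000] = 2.813902
  V(1,+1) = exp(-r*dt) * [p_u*54.815545 + p_m*19.453523 + p_d*0.620000] = 19.693294
  V(0,+0) = exp(-r*dt) * [p_u*19.693294 + p_m*2.813902 + p_d*0.076695] = 4.301185


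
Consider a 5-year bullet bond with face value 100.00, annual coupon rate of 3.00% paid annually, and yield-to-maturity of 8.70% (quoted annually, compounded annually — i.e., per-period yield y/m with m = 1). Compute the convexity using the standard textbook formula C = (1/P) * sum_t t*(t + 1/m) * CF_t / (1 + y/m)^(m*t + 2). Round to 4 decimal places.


Answer: Convexity = 23.1912

Derivation:
Coupon per period c = face * coupon_rate / m = 3.000000
Periods per year m = 1; per-period yield y/m = 0.087000
Number of cashflows N = 5
Cashflows (t years, CF_t, discount factor 1/(1+y/m)^(m*t), PV):
  t = 1.0000: CF_t = 3.000000, DF = 0.919963, PV = 2.759890
  t = 2.0000: CF_t = 3.000000, DF = 0.846332, PV = 2.538997
  t = 3.0000: CF_t = 3.000000, DF = 0.778595, PV = 2.335784
  t = 4.0000: CF_t = 3.000000, DF = 0.716278, PV = 2.148835
  t = 5.0000: CF_t = 103.000000, DF = 0.658950, PV = 67.871821
Price P = sum_t PV_t = 77.655327
Convexity numerator sum_t t*(t + 1/m) * CF_t / (1+y/m)^(m*t + 2):
  t = 1.0000: term = 4.671567
  t = 2.0000: term = 12.893010
  t = 3.0000: term = 23.722190
  t = 4.0000: term = 36.372570
  t = 5.0000: term = 1723.263426
Convexity = (1/P) * sum = 1800.922764 / 77.655327 = 23.191233


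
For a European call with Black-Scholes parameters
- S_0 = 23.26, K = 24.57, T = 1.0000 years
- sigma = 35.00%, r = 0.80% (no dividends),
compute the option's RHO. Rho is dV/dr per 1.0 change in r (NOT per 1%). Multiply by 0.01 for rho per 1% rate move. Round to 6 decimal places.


Answer: Rho = 9.232449

Derivation:
d1 = 0.0413113159; d2 = -0.3086886841
phi(d1) = 0.3986020032; exp(-qT) = 1.0000000000; exp(-rT) = 0.9920319148
N(d2) = 0.3787791762
Rho = K*T*exp(-rT)*N(d2) = 24.5700 * 1.0000 * 0.9920319148 * 0.3787791762 = 9.232449


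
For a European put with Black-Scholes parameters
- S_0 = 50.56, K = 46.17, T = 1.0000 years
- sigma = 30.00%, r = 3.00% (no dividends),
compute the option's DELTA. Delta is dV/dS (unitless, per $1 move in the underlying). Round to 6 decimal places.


d1 = 0.5527683777; d2 = 0.2527683777
phi(d1) = 0.3424207712; exp(-qT) = 1.0000000000; exp(-rT) = 0.9704455335
N(-d1) = 0.2902110123
Delta = -exp(-qT) * N(-d1) = -1.0000000000 * 0.2902110123 = -0.290211

Answer: Delta = -0.290211


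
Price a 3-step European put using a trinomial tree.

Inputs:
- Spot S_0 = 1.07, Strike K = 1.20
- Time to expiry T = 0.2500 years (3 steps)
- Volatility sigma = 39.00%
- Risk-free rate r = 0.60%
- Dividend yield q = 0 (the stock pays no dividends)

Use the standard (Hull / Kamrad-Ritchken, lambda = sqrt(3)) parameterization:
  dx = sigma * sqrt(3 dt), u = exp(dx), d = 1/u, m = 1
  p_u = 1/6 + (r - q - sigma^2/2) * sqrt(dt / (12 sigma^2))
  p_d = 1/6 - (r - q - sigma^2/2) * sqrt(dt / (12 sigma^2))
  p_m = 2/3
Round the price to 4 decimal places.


Answer: Price = V(0,0) = 0.1698

Derivation:
dt = T/N = 0.083333; dx = sigma*sqrt(3*dt) = 0.195000
u = exp(dx) = 1.215311; d = 1/u = 0.822835
p_u = 0.151699, p_m = 0.666667, p_d = 0.181635
Discount per step: exp(-r*dt) = 0.999500
Stock lattice S(k, j) with j the centered position index:
  k=0: S(0,+0) = 1.0700
  k=1: S(1,-1) = 0.8804; S(1,+0) = 1.0700; S(1,+1) = 1.3004
  k=2: S(2,-2) = 0.7245; S(2,-1) = 0.8804; S(2,+0) = 1.0700; S(2,+1) = 1.3004; S(2,+2) = 1.5804
  k=3: S(3,-3) = 0.5961; S(3,-2) = 0.7245; S(3,-1) = 0.8804; S(3,+0) = 1.0700; S(3,+1) = 1.3004; S(3,+2) = 1.5804; S(3,+3) = 1.9206
Terminal payoffs V(N, j) = max(K - S_T, 0):
  V(3,-3) = 0.603897; V(3,-2) = 0.475549; V(3,-1) = 0.319567; V(3,+0) = 0.130000; V(3,+1) = 0.000000; V(3,+2) = 0.000000; V(3,+3) = 0.000000
Backward induction: V(k, j) = exp(-r*dt) * [p_u * V(k+1, j+1) + p_m * V(k+1, j) + p_d * V(k+1, j-1)]
  V(2,-2) = exp(-r*dt) * [p_u*0.319567 + p_m*0.475549 + p_d*0.603897] = 0.474962
  V(2,-1) = exp(-r*dt) * [p_u*0.130000 + p_m*0.319567 + p_d*0.475549] = 0.318982
  V(2,+0) = exp(-r*dt) * [p_u*0.000000 + p_m*0.130000 + p_d*0.319567] = 0.144639
  V(2,+1) = exp(-r*dt) * [p_u*0.000000 + p_m*0.000000 + p_d*0.130000] = 0.023601
  V(2,+2) = exp(-r*dt) * [p_u*0.000000 + p_m*0.000000 + p_d*0.000000] = 0.000000
  V(1,-1) = exp(-r*dt) * [p_u*0.144639 + p_m*0.318982 + p_d*0.474962] = 0.320705
  V(1,+0) = exp(-r*dt) * [p_u*0.023601 + p_m*0.144639 + p_d*0.318982] = 0.157865
  V(1,+1) = exp(-r*dt) * [p_u*0.000000 + p_m*0.023601 + p_d*0.144639] = 0.041984
  V(0,+0) = exp(-r*dt) * [p_u*0.041984 + p_m*0.157865 + p_d*0.320705] = 0.169779


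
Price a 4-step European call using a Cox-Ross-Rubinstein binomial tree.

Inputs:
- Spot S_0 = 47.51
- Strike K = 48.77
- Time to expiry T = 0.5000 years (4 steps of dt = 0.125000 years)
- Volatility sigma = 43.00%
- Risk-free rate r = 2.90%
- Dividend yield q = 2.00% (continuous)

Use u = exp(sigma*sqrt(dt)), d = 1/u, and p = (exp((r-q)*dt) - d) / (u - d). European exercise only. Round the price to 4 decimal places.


Answer: Price = V(0,0) = 5.1103

Derivation:
dt = T/N = 0.125000
u = exp(sigma*sqrt(dt)) = 1.164193; d = 1/u = 0.858964
p = (exp((r-q)*dt) - d) / (u - d) = 0.465754
Discount per step: exp(-r*dt) = 0.996382
Stock lattice S(k, i) with i counting down-moves:
  k=0: S(0,0) = 47.5100
  k=1: S(1,0) = 55.3108; S(1,1) = 40.8094
  k=2: S(2,0) = 64.3924; S(2,1) = 47.5100; S(2,2) = 35.0538
  k=3: S(3,0) = 74.9652; S(3,1) = 55.3108; S(3,2) = 40.8094; S(3,3) = 30.1100
  k=4: S(4,0) = 87.2740; S(4,1) = 64.3924; S(4,2) = 47.5100; S(4,3) = 35.0538; S(4,4) = 25.8634
Terminal payoffs V(N, i) = max(S_T - K, 0):
  V(4,0) = 38.503952; V(4,1) = 15.622433; V(4,2) = 0.000000; V(4,3) = 0.000000; V(4,4) = 0.000000
Backward induction: V(k, i) = exp(-r*dt) * [p * V(k+1, i) + (1-p) * V(k+1, i+1)].
  V(3,0) = exp(-r*dt) * [p*38.503952 + (1-p)*15.622433] = 26.184498
  V(3,1) = exp(-r*dt) * [p*15.622433 + (1-p)*0.000000] = 7.249880
  V(3,2) = exp(-r*dt) * [p*0.000000 + (1-p)*0.000000] = 0.000000
  V(3,3) = exp(-r*dt) * [p*0.000000 + (1-p)*0.000000] = 0.000000
  V(2,0) = exp(-r*dt) * [p*26.184498 + (1-p)*7.249880] = 16.010609
  V(2,1) = exp(-r*dt) * [p*7.249880 + (1-p)*0.000000] = 3.364442
  V(2,2) = exp(-r*dt) * [p*0.000000 + (1-p)*0.000000] = 0.000000
  V(1,0) = exp(-r*dt) * [p*16.010609 + (1-p)*3.364442] = 9.220956
  V(1,1) = exp(-r*dt) * [p*3.364442 + (1-p)*0.000000] = 1.561332
  V(0,0) = exp(-r*dt) * [p*9.220956 + (1-p)*1.561332] = 5.110273


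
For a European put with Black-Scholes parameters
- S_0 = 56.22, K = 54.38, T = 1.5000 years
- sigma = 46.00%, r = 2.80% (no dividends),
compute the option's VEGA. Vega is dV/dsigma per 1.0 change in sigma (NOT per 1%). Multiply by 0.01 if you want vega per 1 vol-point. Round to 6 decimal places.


d1 = 0.4153058850; d2 = -0.1480767558
phi(d1) = 0.3659794765; exp(-qT) = 1.0000000000; exp(-rT) = 0.9588697806
Vega = S * exp(-qT) * phi(d1) * sqrt(T) = 56.2200 * 1.0000000000 * 0.3659794765 * 1.2247448714 = 25.199574

Answer: Vega = 25.199574


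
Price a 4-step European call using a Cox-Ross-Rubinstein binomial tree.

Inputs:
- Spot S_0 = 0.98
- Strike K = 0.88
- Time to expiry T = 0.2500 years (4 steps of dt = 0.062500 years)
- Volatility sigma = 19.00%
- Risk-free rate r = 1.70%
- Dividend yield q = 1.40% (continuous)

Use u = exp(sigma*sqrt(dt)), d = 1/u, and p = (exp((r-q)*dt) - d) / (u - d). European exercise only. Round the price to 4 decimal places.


dt = T/N = 0.062500
u = exp(sigma*sqrt(dt)) = 1.048646; d = 1/u = 0.953610
p = (exp((r-q)*dt) - d) / (u - d) = 0.490100
Discount per step: exp(-r*dt) = 0.998938
Stock lattice S(k, i) with i counting down-moves:
  k=0: S(0,0) = 0.9800
  k=1: S(1,0) = 1.0277; S(1,1) = 0.9345
  k=2: S(2,0) = 1.0777; S(2,1) = 0.9800; S(2,2) = 0.8912
  k=3: S(3,0) = 1.1301; S(3,1) = 1.0277; S(3,2) = 0.9345; S(3,3) = 0.8498
  k=4: S(4,0) = 1.1851; S(4,1) = 1.0777; S(4,2) = 0.9800; S(4,3) = 0.8912; S(4,4) = 0.8104
Terminal payoffs V(N, i) = max(S_T - K, 0):
  V(4,0) = 0.305065; V(4,1) = 0.197666; V(4,2) = 0.100000; V(4,3) = 0.011185; V(4,4) = 0.000000
Backward induction: V(k, i) = exp(-r*dt) * [p * V(k+1, i) + (1-p) * V(k+1, i+1)].
  V(3,0) = exp(-r*dt) * [p*0.305065 + (1-p)*0.197666] = 0.250036
  V(3,1) = exp(-r*dt) * [p*0.197666 + (1-p)*0.100000] = 0.147709
  V(3,2) = exp(-r*dt) * [p*0.100000 + (1-p)*0.011185] = 0.054655
  V(3,3) = exp(-r*dt) * [p*0.011185 + (1-p)*0.000000] = 0.005476
  V(2,0) = exp(-r*dt) * [p*0.250036 + (1-p)*0.147709] = 0.197649
  V(2,1) = exp(-r*dt) * [p*0.147709 + (1-p)*0.054655] = 0.100155
  V(2,2) = exp(-r*dt) * [p*0.054655 + (1-p)*0.005476] = 0.029548
  V(1,0) = exp(-r*dt) * [p*0.197649 + (1-p)*0.100155] = 0.147780
  V(1,1) = exp(-r*dt) * [p*0.100155 + (1-p)*0.029548] = 0.064084
  V(0,0) = exp(-r*dt) * [p*0.147780 + (1-p)*0.064084] = 0.104992

Answer: Price = V(0,0) = 0.1050


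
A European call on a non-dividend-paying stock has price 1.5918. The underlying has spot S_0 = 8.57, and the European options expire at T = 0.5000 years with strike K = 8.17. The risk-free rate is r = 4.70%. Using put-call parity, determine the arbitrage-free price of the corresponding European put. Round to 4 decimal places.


Put-call parity: C - P = S_0 * exp(-qT) - K * exp(-rT).
S_0 * exp(-qT) = 8.5700 * 1.00000000 = 8.57000000
K * exp(-rT) = 8.1700 * 0.97677397 = 7.98024337
P = C - S*exp(-qT) + K*exp(-rT)
P = 1.5918 - 8.57000000 + 7.98024337 = 1.0020

Answer: Put price = 1.0020


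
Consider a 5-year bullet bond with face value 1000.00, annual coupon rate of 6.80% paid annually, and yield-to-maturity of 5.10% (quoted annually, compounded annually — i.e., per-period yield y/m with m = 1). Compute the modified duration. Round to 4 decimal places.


Coupon per period c = face * coupon_rate / m = 68.000000
Periods per year m = 1; per-period yield y/m = 0.051000
Number of cashflows N = 5
Cashflows (t years, CF_t, discount factor 1/(1+y/m)^(m*t), PV):
  t = 1.0000: CF_t = 68.000000, DF = 0.951475, PV = 64.700285
  t = 2.0000: CF_t = 68.000000, DF = 0.905304, PV = 61.560690
  t = 3.0000: CF_t = 68.000000, DF = 0.861374, PV = 58.573445
  t = 4.0000: CF_t = 68.000000, DF = 0.819576, PV = 55.731156
  t = 5.0000: CF_t = 1068.000000, DF = 0.779806, PV = 832.832515
Price P = sum_t PV_t = 1073.398091
First compute Macaulay numerator sum_t t * PV_t:
  t * PV_t at t = 1.0000: 64.700285
  t * PV_t at t = 2.0000: 123.121380
  t * PV_t at t = 3.0000: 175.720334
  t * PV_t at t = 4.0000: 222.924623
  t * PV_t at t = 5.0000: 4164.162577
Macaulay duration D = 4750.629199 / 1073.398091 = 4.425785
Modified duration = D / (1 + y/m) = 4.425785 / (1 + 0.051000) = 4.211023

Answer: Modified duration = 4.2110


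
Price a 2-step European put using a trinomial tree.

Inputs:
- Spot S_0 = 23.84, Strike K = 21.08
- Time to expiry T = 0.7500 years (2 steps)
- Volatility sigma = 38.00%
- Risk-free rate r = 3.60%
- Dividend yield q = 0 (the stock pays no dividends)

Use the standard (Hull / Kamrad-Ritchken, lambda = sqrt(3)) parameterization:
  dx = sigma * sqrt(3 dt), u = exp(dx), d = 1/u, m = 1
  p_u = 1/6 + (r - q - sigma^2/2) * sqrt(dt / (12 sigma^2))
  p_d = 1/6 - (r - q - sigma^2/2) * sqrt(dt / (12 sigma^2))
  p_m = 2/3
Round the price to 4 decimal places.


Answer: Price = V(0,0) = 1.5681

Derivation:
dt = T/N = 0.375000; dx = sigma*sqrt(3*dt) = 0.403051
u = exp(dx) = 1.496383; d = 1/u = 0.668278
p_u = 0.149826, p_m = 0.666667, p_d = 0.183507
Discount per step: exp(-r*dt) = 0.986591
Stock lattice S(k, j) with j the centered position index:
  k=0: S(0,+0) = 23.8400
  k=1: S(1,-1) = 15.9318; S(1,+0) = 23.8400; S(1,+1) = 35.6738
  k=2: S(2,-2) = 10.6468; S(2,-1) = 15.9318; S(2,+0) = 23.8400; S(2,+1) = 35.6738; S(2,+2) = 53.3816
Terminal payoffs V(N, j) = max(K - S_T, 0):
  V(2,-2) = 10.433160; V(2,-1) = 5.148250; V(2,+0) = 0.000000; V(2,+1) = 0.000000; V(2,+2) = 0.000000
Backward induction: V(k, j) = exp(-r*dt) * [p_u * V(k+1, j+1) + p_m * V(k+1, j) + p_d * V(k+1, j-1)]
  V(1,-1) = exp(-r*dt) * [p_u*0.000000 + p_m*5.148250 + p_d*10.433160] = 5.275029
  V(1,+0) = exp(-r*dt) * [p_u*0.000000 + p_m*0.000000 + p_d*5.148250] = 0.932071
  V(1,+1) = exp(-r*dt) * [p_u*0.000000 + p_m*0.000000 + p_d*0.000000] = 0.000000
  V(0,+0) = exp(-r*dt) * [p_u*0.000000 + p_m*0.932071 + p_d*5.275029] = 1.568073
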